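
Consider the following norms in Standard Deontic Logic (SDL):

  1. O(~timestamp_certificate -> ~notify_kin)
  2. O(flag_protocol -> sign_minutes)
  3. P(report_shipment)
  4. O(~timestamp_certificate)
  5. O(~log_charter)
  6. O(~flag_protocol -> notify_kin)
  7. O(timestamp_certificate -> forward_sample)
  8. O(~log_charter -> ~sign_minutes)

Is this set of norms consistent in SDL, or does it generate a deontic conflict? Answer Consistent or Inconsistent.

Premise 4 states O(~timestamp_certificate) outright.
Premise 1 is O(~timestamp_certificate -> ~notify_kin); since O(~timestamp_certificate), deontic closure gives O(~notify_kin).
Premise 6 is O(~flag_protocol -> notify_kin); contrapositively O(~notify_kin -> flag_protocol). Since O(~notify_kin) holds, K gives O(flag_protocol).
With premise 2, O(flag_protocol -> sign_minutes), the K-axiom yields O(sign_minutes).
Premise 8, O(~log_charter -> ~sign_minutes), contraposes to O(sign_minutes -> log_charter); with O(sign_minutes) we get O(log_charter).
However, premise 5 gives O(~log_charter).
We now have both O(log_charter) and O(~log_charter) — log_charter is simultaneously obligatory and forbidden, violating the D-axiom.

Inconsistent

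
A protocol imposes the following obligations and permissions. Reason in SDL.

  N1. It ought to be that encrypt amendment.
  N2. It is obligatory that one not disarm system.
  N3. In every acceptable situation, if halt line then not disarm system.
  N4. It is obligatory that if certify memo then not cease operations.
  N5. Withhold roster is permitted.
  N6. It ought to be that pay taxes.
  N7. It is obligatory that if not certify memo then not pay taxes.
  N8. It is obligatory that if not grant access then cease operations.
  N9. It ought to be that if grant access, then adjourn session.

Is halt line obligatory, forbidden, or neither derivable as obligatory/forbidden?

Neither

Premise 3 is O(halt_line → ¬disarm_system); even if O(¬disarm_system) held, inferring O(halt_line) would be affirming the consequent — invalid.
No premise or chain of K-axiom applications forces O(halt_line), and none forces O(¬halt_line). So halt_line is neither obligatory nor forbidden under these norms.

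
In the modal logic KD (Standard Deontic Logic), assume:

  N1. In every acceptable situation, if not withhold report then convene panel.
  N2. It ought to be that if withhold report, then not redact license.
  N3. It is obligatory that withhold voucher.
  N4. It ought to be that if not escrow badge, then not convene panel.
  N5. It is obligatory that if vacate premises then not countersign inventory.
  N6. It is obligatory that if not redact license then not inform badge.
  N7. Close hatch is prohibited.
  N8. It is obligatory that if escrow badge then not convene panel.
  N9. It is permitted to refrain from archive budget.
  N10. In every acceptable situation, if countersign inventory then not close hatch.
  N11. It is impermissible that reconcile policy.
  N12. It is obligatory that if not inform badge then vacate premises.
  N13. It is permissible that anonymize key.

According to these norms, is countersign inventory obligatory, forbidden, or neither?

Forbidden

By case analysis on ¬escrow_badge: premise 4 gives O(¬escrow_badge → ¬convene_panel) and premise 8 gives O(escrow_badge → ¬convene_panel), so O(¬convene_panel) either way.
Premise 1 is O(¬withhold_report → convene_panel); contrapositively O(¬convene_panel → withhold_report). Since O(¬convene_panel) holds, K gives O(withhold_report).
From O(withhold_report) and premise 2, O(withhold_report → ¬redact_license), we obtain O(¬redact_license).
Premise 6 is O(¬redact_license → ¬inform_badge); since O(¬redact_license), deontic closure gives O(¬inform_badge).
With premise 12, O(¬inform_badge → vacate_premises), the K-axiom yields O(vacate_premises).
Premise 5 is O(vacate_premises → ¬countersign_inventory); since O(vacate_premises), deontic closure gives O(¬countersign_inventory).
Premises 3, 7, 9, 10, 11, 13 do not contribute to this derivation.
Thus O(¬countersign_inventory), which is F(countersign_inventory): countersign_inventory is forbidden.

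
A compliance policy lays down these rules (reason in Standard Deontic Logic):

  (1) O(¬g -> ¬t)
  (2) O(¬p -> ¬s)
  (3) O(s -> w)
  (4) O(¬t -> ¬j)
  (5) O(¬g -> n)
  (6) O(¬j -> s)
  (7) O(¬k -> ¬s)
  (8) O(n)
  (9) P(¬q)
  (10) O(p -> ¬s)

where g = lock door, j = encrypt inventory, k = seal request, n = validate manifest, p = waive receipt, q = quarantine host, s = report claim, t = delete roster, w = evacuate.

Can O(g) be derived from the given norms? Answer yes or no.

Premises 10 and 2 cover both cases: O(p -> ¬s) and O(¬p -> ¬s). Since p ∨ ¬p is a tautology, O(¬s) follows.
Premise 6 is O(¬j -> s); contrapositively O(¬s -> j). Since O(¬s) holds, K gives O(j).
Premise 4 is O(¬t -> ¬j); contrapositively O(j -> t). Since O(j) holds, K gives O(t).
Premise 1, O(¬g -> ¬t), contraposes to O(t -> g); with O(t) we get O(g).
Premises 3, 5, 7, 8, 9 do not contribute to this derivation.
So O(g) follows.

Yes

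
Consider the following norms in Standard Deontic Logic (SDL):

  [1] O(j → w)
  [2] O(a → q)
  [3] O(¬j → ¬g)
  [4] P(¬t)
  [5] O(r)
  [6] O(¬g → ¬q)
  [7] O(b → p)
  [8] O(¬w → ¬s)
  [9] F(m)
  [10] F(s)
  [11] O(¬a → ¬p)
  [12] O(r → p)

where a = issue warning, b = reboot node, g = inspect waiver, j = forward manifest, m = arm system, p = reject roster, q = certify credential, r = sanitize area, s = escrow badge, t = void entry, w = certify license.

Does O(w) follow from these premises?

Premise 5 gives O(r).
With premise 12, O(r → p), the K-axiom yields O(p).
Premise 11, O(¬a → ¬p), contraposes to O(p → a); with O(p) we get O(a).
Premise 2 is O(a → q); since O(a), deontic closure gives O(q).
Premise 6 is O(¬g → ¬q); contrapositively O(q → g). Since O(q) holds, K gives O(g).
The contrapositive of premise 3 (O(¬j → ¬g)) is O(g → j), and O(g) is already established, so O(j).
Applying K to premise 1 (O(j → w)) and O(j) yields O(w).
Premises 4, 7, 8, 9, 10 do not contribute to this derivation.
So O(w) follows.

Yes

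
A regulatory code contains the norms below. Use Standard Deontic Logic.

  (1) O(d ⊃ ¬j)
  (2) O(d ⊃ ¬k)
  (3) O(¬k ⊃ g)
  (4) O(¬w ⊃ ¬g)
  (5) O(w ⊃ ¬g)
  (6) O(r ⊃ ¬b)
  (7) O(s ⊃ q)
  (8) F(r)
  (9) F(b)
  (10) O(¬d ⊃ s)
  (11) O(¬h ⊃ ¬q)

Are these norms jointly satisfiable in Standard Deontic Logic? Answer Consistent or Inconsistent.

Premise 6 is O(r ⊃ ¬b); even if O(¬b) held, inferring O(r) would be affirming the consequent — invalid.
So O(r) is not derivable, and the apparent clash with O(¬r) does not arise.
A world satisfying every obligation exists (e.g. b=false, d=false, g=false, h=true, j=false, k=true, q=true, r=false, s=true, w=false); no atom is both obligatory and forbidden, so the set is consistent.

Consistent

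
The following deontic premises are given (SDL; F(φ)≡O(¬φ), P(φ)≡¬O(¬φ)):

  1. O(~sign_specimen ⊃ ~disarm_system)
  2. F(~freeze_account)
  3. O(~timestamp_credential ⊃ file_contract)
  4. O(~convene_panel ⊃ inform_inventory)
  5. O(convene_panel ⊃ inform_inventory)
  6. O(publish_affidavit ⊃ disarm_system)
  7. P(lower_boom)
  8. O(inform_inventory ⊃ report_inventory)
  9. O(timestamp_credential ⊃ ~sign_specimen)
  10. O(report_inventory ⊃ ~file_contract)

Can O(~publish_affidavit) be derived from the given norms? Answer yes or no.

By case analysis on ~convene_panel: premise 4 gives O(~convene_panel ⊃ inform_inventory) and premise 5 gives O(convene_panel ⊃ inform_inventory), so O(inform_inventory) either way.
Premise 8 is O(inform_inventory ⊃ report_inventory); since O(inform_inventory), deontic closure gives O(report_inventory).
Applying K to premise 10 (O(report_inventory ⊃ ~file_contract)) and O(report_inventory) yields O(~file_contract).
Premise 3 is O(~timestamp_credential ⊃ file_contract); contrapositively O(~file_contract ⊃ timestamp_credential). Since O(~file_contract) holds, K gives O(timestamp_credential).
Premise 9 is O(timestamp_credential ⊃ ~sign_specimen); since O(timestamp_credential), deontic closure gives O(~sign_specimen).
Premise 1 is O(~sign_specimen ⊃ ~disarm_system); since O(~sign_specimen), deontic closure gives O(~disarm_system).
Premise 6 is O(publish_affidavit ⊃ disarm_system); contrapositively O(~disarm_system ⊃ ~publish_affidavit). Since O(~disarm_system) holds, K gives O(~publish_affidavit).
Premises 2, 7 do not contribute to this derivation.
So O(~publish_affidavit) follows.

Yes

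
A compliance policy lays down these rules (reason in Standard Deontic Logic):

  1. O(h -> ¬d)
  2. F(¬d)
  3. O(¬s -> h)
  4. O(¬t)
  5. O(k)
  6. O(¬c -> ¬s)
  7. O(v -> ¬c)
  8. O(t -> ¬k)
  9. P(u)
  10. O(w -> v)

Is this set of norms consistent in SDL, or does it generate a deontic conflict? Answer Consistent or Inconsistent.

Consistent

Premise 8 is O(t -> ¬k), but O(t) is not derivable from the premises, so it does not yield O(¬k).
So O(¬k) is not derivable, and the apparent clash with O(k) does not arise.
A world satisfying every obligation exists (e.g. c=true, d=true, h=false, k=true, s=true, t=false, u=false, v=false, w=false); no atom is both obligatory and forbidden, so the set is consistent.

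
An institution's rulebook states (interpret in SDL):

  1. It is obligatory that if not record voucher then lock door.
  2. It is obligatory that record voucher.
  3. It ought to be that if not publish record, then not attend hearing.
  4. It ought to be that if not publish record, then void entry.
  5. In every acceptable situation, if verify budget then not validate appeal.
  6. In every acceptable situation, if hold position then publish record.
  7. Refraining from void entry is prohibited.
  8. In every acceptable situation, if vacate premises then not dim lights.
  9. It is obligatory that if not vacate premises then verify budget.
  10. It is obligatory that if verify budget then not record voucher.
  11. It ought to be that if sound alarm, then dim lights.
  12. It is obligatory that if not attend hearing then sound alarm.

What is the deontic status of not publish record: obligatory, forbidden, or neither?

From premise 2 we have O(record_voucher).
Premise 10 is O(verify_budget → ¬record_voucher); contrapositively O(record_voucher → ¬verify_budget). Since O(record_voucher) holds, K gives O(¬verify_budget).
Premise 9, O(¬vacate_premises → verify_budget), contraposes to O(¬verify_budget → vacate_premises); with O(¬verify_budget) we get O(vacate_premises).
Applying K to premise 8 (O(vacate_premises → ¬dim_lights)) and O(vacate_premises) yields O(¬dim_lights).
Premise 11 is O(sound_alarm → dim_lights); contrapositively O(¬dim_lights → ¬sound_alarm). Since O(¬dim_lights) holds, K gives O(¬sound_alarm).
The contrapositive of premise 12 (O(¬attend_hearing → sound_alarm)) is O(¬sound_alarm → attend_hearing), and O(¬sound_alarm) is already established, so O(attend_hearing).
The contrapositive of premise 3 (O(¬publish_record → ¬attend_hearing)) is O(attend_hearing → publish_record), and O(attend_hearing) is already established, so O(publish_record).
Premises 1, 4, 5, 6, 7 do not contribute to this derivation.
Thus O(publish_record), which is F(¬publish_record): ¬publish_record is forbidden.

Forbidden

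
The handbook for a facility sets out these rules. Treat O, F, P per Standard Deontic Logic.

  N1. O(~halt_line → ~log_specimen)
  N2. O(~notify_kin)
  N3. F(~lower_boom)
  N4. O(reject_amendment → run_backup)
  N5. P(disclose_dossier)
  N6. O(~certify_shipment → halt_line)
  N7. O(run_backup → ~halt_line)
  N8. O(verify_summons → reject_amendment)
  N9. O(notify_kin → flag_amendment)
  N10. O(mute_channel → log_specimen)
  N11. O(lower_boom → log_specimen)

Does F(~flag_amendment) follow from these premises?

Premise 9 is O(notify_kin → flag_amendment), but O(notify_kin) is not derivable from the premises, so it does not yield O(flag_amendment).
No other premise forces O(flag_amendment). An ideal world satisfying every premise can still have ~flag_amendment true, so F(~flag_amendment) is not derivable.

No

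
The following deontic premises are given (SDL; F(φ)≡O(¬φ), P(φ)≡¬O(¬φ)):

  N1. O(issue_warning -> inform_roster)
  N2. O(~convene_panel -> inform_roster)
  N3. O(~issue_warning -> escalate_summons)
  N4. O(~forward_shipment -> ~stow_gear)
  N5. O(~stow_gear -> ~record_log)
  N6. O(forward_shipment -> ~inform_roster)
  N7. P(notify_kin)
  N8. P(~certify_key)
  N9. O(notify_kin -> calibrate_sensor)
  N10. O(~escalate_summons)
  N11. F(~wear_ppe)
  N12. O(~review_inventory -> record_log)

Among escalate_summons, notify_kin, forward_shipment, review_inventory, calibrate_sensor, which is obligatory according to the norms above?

Premise 10 states O(~escalate_summons) outright.
Premise 3, O(~issue_warning -> escalate_summons), contraposes to O(~escalate_summons -> issue_warning); with O(~escalate_summons) we get O(issue_warning).
With premise 1, O(issue_warning -> inform_roster), the K-axiom yields O(inform_roster).
Premise 6, O(forward_shipment -> ~inform_roster), contraposes to O(inform_roster -> ~forward_shipment); with O(inform_roster) we get O(~forward_shipment).
Premise 4 is O(~forward_shipment -> ~stow_gear); since O(~forward_shipment), deontic closure gives O(~stow_gear).
From O(~stow_gear) and premise 5, O(~stow_gear -> ~record_log), we obtain O(~record_log).
The contrapositive of premise 12 (O(~review_inventory -> record_log)) is O(~record_log -> review_inventory), and O(~record_log) is already established, so O(review_inventory).
So O(review_inventory) holds — review_inventory is obligatory. None of the other listed options is made obligatory by any chain of premises.

review_inventory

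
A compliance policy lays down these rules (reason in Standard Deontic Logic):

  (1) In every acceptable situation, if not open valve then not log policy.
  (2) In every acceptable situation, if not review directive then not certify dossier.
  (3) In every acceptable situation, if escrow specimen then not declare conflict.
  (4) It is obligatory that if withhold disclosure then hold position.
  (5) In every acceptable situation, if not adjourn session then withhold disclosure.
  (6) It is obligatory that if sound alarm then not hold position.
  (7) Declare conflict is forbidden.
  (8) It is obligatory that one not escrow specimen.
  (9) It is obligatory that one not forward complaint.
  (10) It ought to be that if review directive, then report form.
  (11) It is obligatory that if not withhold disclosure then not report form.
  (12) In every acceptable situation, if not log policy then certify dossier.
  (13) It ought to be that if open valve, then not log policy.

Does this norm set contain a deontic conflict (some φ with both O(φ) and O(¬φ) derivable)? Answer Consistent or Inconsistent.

Premise 3 is O(escrow_specimen → ¬declare_conflict); even if O(¬declare_conflict) held, inferring O(escrow_specimen) would be affirming the consequent — invalid.
So O(escrow_specimen) is not derivable, and the apparent clash with O(¬escrow_specimen) does not arise.
A world satisfying every obligation exists (e.g. adjourn_session=false, certify_dossier=true, declare_conflict=false, escrow_specimen=false, forward_complaint=false, hold_position=true, log_policy=false, open_valve=false, report_form=true, review_directive=true, sound_alarm=false, withhold_disclosure=true); no atom is both obligatory and forbidden, so the set is consistent.

Consistent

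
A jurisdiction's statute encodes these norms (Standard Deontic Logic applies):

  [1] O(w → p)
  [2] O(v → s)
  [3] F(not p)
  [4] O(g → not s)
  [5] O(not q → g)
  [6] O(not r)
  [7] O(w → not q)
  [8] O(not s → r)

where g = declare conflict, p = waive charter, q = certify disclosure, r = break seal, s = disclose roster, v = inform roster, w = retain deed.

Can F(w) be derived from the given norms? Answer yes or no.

Premise 6 states O(not r) outright.
The contrapositive of premise 8 (O(not s → r)) is O(not r → s), and O(not r) is already established, so O(s).
Premise 4 is O(g → not s); contrapositively O(s → not g). Since O(s) holds, K gives O(not g).
The contrapositive of premise 5 (O(not q → g)) is O(not g → q), and O(not g) is already established, so O(q).
Premise 7, O(w → not q), contraposes to O(q → not w); with O(q) we get O(not w).
Premises 1, 2, 3 do not contribute to this derivation.
So O(not w) holds, i.e. F(w). The claim follows.

Yes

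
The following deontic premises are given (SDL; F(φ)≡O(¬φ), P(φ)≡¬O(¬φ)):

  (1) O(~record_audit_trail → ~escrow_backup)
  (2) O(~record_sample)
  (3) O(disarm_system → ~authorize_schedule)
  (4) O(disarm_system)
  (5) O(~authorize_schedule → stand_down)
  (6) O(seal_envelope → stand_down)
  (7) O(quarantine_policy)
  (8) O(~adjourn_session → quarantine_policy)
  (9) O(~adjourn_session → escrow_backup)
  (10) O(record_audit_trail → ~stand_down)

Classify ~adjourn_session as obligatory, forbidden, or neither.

Premise 4 gives O(disarm_system).
From O(disarm_system) and premise 3, O(disarm_system → ~authorize_schedule), we obtain O(~authorize_schedule).
Applying K to premise 5 (O(~authorize_schedule → stand_down)) and O(~authorize_schedule) yields O(stand_down).
Premise 10, O(record_audit_trail → ~stand_down), contraposes to O(stand_down → ~record_audit_trail); with O(stand_down) we get O(~record_audit_trail).
Applying K to premise 1 (O(~record_audit_trail → ~escrow_backup)) and O(~record_audit_trail) yields O(~escrow_backup).
Premise 9 is O(~adjourn_session → escrow_backup); contrapositively O(~escrow_backup → adjourn_session). Since O(~escrow_backup) holds, K gives O(adjourn_session).
Premises 2, 6, 7, 8 do not contribute to this derivation.
Thus O(adjourn_session), which is F(~adjourn_session): ~adjourn_session is forbidden.

Forbidden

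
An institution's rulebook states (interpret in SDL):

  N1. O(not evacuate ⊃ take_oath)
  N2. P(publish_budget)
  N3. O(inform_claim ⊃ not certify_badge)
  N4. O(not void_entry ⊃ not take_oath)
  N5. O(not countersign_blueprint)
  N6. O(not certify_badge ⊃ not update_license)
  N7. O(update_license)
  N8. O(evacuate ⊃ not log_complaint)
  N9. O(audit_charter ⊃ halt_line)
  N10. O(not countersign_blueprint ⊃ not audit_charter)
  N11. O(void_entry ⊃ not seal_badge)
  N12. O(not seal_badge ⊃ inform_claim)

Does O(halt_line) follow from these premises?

No

Premise 9 is O(audit_charter ⊃ halt_line), but O(audit_charter) is not derivable from the premises, so it does not yield O(halt_line).
No other premise forces O(halt_line). An ideal world satisfying every premise can still have halt_line false, so O(halt_line) is not derivable.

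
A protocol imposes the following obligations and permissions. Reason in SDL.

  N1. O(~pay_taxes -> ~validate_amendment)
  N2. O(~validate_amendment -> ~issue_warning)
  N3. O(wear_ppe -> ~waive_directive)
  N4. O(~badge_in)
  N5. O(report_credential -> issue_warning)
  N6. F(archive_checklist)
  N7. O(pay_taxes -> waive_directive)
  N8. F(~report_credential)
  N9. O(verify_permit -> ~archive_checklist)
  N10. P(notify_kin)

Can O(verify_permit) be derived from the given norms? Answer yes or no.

Premise 9 is O(verify_permit -> ~archive_checklist); even if O(~archive_checklist) held, inferring O(verify_permit) would be affirming the consequent — invalid.
No other premise forces O(verify_permit). An ideal world satisfying every premise can still have verify_permit false, so O(verify_permit) is not derivable.

No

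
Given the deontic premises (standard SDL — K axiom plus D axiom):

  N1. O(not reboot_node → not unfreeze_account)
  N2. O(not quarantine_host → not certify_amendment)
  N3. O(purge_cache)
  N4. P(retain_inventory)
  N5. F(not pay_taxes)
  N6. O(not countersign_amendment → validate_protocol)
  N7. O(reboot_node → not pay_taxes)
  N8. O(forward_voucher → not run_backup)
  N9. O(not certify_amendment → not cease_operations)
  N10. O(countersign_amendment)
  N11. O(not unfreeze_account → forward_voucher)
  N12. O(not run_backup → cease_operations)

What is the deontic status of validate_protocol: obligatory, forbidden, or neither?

Neither

Premise 6 is O(not countersign_amendment → validate_protocol), but O(not countersign_amendment) is not derivable from the premises, so it does not yield O(validate_protocol).
No premise or chain of K-axiom applications forces O(validate_protocol), and none forces O(not validate_protocol). So validate_protocol is neither obligatory nor forbidden under these norms.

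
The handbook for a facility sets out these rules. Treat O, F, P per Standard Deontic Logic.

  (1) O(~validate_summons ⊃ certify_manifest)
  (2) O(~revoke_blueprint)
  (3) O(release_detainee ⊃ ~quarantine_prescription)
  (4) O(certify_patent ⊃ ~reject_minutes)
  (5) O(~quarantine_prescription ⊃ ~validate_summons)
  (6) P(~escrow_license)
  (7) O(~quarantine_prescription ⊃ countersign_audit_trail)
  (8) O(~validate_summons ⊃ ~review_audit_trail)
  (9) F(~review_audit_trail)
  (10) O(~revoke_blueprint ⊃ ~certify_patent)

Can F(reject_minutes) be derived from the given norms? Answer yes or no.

Premise 4 is O(certify_patent ⊃ ~reject_minutes), but O(certify_patent) is not derivable from the premises, so it does not yield O(~reject_minutes).
No other premise forces O(~reject_minutes). An ideal world satisfying every premise can still have reject_minutes true, so F(reject_minutes) is not derivable.

No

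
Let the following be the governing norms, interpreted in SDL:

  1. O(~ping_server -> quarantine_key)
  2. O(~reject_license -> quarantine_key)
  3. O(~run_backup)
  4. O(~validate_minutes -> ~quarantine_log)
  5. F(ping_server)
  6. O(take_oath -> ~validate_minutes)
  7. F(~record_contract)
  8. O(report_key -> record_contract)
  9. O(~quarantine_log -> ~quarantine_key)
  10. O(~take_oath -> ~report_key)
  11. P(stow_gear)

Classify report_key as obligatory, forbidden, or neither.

Forbidden

F(ping_server) at premise 5 means O(~ping_server).
From O(~ping_server) and premise 1, O(~ping_server -> quarantine_key), we obtain O(quarantine_key).
Premise 9 is O(~quarantine_log -> ~quarantine_key); contrapositively O(quarantine_key -> quarantine_log). Since O(quarantine_key) holds, K gives O(quarantine_log).
Premise 4, O(~validate_minutes -> ~quarantine_log), contraposes to O(quarantine_log -> validate_minutes); with O(quarantine_log) we get O(validate_minutes).
The contrapositive of premise 6 (O(take_oath -> ~validate_minutes)) is O(validate_minutes -> ~take_oath), and O(validate_minutes) is already established, so O(~take_oath).
Applying K to premise 10 (O(~take_oath -> ~report_key)) and O(~take_oath) yields O(~report_key).
Premises 2, 3, 7, 8, 11 do not contribute to this derivation.
Thus O(~report_key), which is F(report_key): report_key is forbidden.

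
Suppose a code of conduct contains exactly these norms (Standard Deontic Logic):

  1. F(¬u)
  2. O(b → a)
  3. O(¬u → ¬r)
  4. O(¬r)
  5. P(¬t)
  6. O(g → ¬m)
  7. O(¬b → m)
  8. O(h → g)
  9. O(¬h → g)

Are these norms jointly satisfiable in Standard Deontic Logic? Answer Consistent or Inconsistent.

Consistent

Premise 3 is O(¬u → ¬r); even if O(¬r) held, inferring O(¬u) would be affirming the consequent — invalid.
So O(¬u) is not derivable, and the apparent clash with O(u) does not arise.
A world satisfying every obligation exists (e.g. a=true, b=true, g=true, h=false, m=false, r=false, t=false, u=true); no atom is both obligatory and forbidden, so the set is consistent.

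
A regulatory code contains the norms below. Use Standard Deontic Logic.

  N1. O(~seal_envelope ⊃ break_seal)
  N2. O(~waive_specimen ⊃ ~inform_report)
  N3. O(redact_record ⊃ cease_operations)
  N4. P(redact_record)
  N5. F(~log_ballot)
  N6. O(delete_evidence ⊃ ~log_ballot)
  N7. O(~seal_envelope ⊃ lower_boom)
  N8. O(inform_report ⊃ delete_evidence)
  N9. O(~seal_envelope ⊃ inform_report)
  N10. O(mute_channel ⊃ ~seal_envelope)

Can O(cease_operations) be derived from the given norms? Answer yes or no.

No

Premise 3 is O(redact_record ⊃ cease_operations), but O(redact_record) is not derivable from the premises (the permission P(redact_record) asserts only ~O(~redact_record), not O(redact_record)), so it does not yield O(cease_operations).
No other premise forces O(cease_operations). An ideal world satisfying every premise can still have cease_operations false, so O(cease_operations) is not derivable.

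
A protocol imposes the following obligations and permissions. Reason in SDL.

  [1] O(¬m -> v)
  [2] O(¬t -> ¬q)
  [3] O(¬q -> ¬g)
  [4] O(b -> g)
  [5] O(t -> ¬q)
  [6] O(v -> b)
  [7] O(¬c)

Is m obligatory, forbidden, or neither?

Obligatory

Premises 2 and 5 cover both cases: O(¬t -> ¬q) and O(t -> ¬q). Since ¬t ∨ t is a tautology, O(¬q) follows.
From O(¬q) and premise 3, O(¬q -> ¬g), we obtain O(¬g).
Premise 4, O(b -> g), contraposes to O(¬g -> ¬b); with O(¬g) we get O(¬b).
Premise 6, O(v -> b), contraposes to O(¬b -> ¬v); with O(¬b) we get O(¬v).
Premise 1 is O(¬m -> v); contrapositively O(¬v -> m). Since O(¬v) holds, K gives O(m).
Premise 7 does not contribute to this derivation.
Hence m is obligatory.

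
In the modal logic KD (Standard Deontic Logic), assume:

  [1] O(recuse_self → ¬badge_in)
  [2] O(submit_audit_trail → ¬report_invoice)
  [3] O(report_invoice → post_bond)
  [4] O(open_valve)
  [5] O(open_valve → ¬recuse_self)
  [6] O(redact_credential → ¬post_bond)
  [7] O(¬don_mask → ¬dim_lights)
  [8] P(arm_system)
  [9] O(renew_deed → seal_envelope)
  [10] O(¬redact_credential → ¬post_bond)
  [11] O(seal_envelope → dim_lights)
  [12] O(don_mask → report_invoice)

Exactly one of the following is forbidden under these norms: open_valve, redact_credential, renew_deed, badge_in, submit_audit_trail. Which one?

Premises 6 and 10 are O(redact_credential → ¬post_bond) and O(¬redact_credential → ¬post_bond); every ideal world satisfies redact_credential or ¬redact_credential, so in either case ¬post_bond holds — hence O(¬post_bond).
Premise 3 is O(report_invoice → post_bond); contrapositively O(¬post_bond → ¬report_invoice). Since O(¬post_bond) holds, K gives O(¬report_invoice).
Premise 12 is O(don_mask → report_invoice); contrapositively O(¬report_invoice → ¬don_mask). Since O(¬report_invoice) holds, K gives O(¬don_mask).
Premise 7 is O(¬don_mask → ¬dim_lights); since O(¬don_mask), deontic closure gives O(¬dim_lights).
The contrapositive of premise 11 (O(seal_envelope → dim_lights)) is O(¬dim_lights → ¬seal_envelope), and O(¬dim_lights) is already established, so O(¬seal_envelope).
Premise 9 is O(renew_deed → seal_envelope); contrapositively O(¬seal_envelope → ¬renew_deed). Since O(¬seal_envelope) holds, K gives O(¬renew_deed).
So O(¬renew_deed) holds, i.e. renew_deed is forbidden. None of the other listed options is forbidden under the premises.

renew_deed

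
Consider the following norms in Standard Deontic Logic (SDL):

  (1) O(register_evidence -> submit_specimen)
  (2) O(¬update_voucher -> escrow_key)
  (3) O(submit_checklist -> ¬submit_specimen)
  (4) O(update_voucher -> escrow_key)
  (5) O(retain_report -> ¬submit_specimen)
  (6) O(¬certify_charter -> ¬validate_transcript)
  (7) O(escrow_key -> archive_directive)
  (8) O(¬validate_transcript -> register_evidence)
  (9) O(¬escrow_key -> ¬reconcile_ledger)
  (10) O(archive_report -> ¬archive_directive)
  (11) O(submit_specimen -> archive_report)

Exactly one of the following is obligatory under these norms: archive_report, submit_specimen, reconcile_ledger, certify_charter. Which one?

certify_charter

By case analysis on update_voucher: premise 4 gives O(update_voucher -> escrow_key) and premise 2 gives O(¬update_voucher -> escrow_key), so O(escrow_key) either way.
Applying K to premise 7 (O(escrow_key -> archive_directive)) and O(escrow_key) yields O(archive_directive).
The contrapositive of premise 10 (O(archive_report -> ¬archive_directive)) is O(archive_directive -> ¬archive_report), and O(archive_directive) is already established, so O(¬archive_report).
Premise 11, O(submit_specimen -> archive_report), contraposes to O(¬archive_report -> ¬submit_specimen); with O(¬archive_report) we get O(¬submit_specimen).
The contrapositive of premise 1 (O(register_evidence -> submit_specimen)) is O(¬submit_specimen -> ¬register_evidence), and O(¬submit_specimen) is already established, so O(¬register_evidence).
Premise 8 is O(¬validate_transcript -> register_evidence); contrapositively O(¬register_evidence -> validate_transcript). Since O(¬register_evidence) holds, K gives O(validate_transcript).
Premise 6 is O(¬certify_charter -> ¬validate_transcript); contrapositively O(validate_transcript -> certify_charter). Since O(validate_transcript) holds, K gives O(certify_charter).
So O(certify_charter) holds — certify_charter is obligatory. None of the other listed options is made obligatory by any chain of premises.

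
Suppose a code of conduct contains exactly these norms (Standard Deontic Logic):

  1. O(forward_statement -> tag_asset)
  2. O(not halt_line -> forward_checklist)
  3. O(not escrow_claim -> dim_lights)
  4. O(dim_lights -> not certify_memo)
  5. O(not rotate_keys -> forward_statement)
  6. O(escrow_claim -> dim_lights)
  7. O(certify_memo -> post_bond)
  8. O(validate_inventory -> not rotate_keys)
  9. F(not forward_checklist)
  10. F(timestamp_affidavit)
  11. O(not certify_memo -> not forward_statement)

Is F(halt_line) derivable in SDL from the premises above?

Premise 2 is O(not halt_line -> forward_checklist); even if O(forward_checklist) held, inferring O(not halt_line) would be affirming the consequent — invalid.
No other premise forces O(not halt_line). An ideal world satisfying every premise can still have halt_line true, so F(halt_line) is not derivable.

No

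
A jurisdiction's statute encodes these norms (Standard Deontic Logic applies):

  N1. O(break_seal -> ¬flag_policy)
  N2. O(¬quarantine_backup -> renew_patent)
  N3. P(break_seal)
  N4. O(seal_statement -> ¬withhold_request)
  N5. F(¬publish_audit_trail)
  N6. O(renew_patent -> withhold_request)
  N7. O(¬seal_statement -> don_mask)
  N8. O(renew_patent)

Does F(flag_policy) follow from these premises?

Premise 1 is O(break_seal -> ¬flag_policy), but O(break_seal) is not derivable from the premises (the permission P(break_seal) asserts only ¬O(¬break_seal), not O(break_seal)), so it does not yield O(¬flag_policy).
No other premise forces O(¬flag_policy). An ideal world satisfying every premise can still have flag_policy true, so F(flag_policy) is not derivable.

No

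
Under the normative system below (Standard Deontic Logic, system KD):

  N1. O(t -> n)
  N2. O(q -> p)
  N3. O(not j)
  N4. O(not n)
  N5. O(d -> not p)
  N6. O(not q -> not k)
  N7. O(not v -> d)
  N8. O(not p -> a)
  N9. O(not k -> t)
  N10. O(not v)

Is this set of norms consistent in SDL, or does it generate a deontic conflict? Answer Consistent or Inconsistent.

From premise 4 we have O(not n).
The contrapositive of premise 1 (O(t -> n)) is O(not n -> not t), and O(not n) is already established, so O(not t).
The contrapositive of premise 9 (O(not k -> t)) is O(not t -> k), and O(not t) is already established, so O(k).
Premise 6, O(not q -> not k), contraposes to O(k -> q); with O(k) we get O(q).
With premise 2, O(q -> p), the K-axiom yields O(p).
Premise 5 is O(d -> not p); contrapositively O(p -> not d). Since O(p) holds, K gives O(not d).
Premise 7, O(not v -> d), contraposes to O(not d -> v); with O(not d) we get O(v).
But premise 10 directly asserts O(not v).
We now have both O(v) and O(not v) — v is simultaneously obligatory and forbidden, violating the D-axiom.

Inconsistent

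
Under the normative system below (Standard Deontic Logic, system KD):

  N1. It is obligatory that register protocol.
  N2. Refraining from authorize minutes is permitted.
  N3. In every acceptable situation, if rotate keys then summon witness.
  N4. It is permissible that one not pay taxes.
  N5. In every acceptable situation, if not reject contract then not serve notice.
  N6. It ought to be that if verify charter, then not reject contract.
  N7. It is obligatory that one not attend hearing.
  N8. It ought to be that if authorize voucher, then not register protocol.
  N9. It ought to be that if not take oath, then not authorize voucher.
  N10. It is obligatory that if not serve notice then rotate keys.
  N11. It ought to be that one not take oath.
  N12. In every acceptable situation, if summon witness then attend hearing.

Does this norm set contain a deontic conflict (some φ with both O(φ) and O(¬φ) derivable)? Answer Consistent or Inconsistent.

Consistent

Premise 8 is O(authorize_voucher → ¬register_protocol), but O(authorize_voucher) is not derivable from the premises, so it does not yield O(¬register_protocol).
So O(¬register_protocol) is not derivable, and the apparent clash with O(register_protocol) does not arise.
A world satisfying every obligation exists (e.g. attend_hearing=false, authorize_minutes=false, authorize_voucher=false, pay_taxes=false, register_protocol=true, reject_contract=true, rotate_keys=false, serve_notice=true, summon_witness=false, take_oath=false, verify_charter=false); no atom is both obligatory and forbidden, so the set is consistent.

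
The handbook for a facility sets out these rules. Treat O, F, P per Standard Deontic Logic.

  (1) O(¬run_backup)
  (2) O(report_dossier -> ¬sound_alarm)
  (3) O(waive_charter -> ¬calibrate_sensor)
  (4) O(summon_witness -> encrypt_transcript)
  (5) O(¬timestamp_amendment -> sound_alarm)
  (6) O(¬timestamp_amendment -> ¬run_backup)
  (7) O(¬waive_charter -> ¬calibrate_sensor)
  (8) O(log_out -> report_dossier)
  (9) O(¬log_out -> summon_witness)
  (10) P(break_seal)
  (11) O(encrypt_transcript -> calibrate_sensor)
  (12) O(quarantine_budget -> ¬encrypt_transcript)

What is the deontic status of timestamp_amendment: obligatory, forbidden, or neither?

Obligatory

Premises 3 and 7 cover both cases: O(waive_charter -> ¬calibrate_sensor) and O(¬waive_charter -> ¬calibrate_sensor). Since waive_charter ∨ ¬waive_charter is a tautology, O(¬calibrate_sensor) follows.
The contrapositive of premise 11 (O(encrypt_transcript -> calibrate_sensor)) is O(¬calibrate_sensor -> ¬encrypt_transcript), and O(¬calibrate_sensor) is already established, so O(¬encrypt_transcript).
Premise 4, O(summon_witness -> encrypt_transcript), contraposes to O(¬encrypt_transcript -> ¬summon_witness); with O(¬encrypt_transcript) we get O(¬summon_witness).
Premise 9 is O(¬log_out -> summon_witness); contrapositively O(¬summon_witness -> log_out). Since O(¬summon_witness) holds, K gives O(log_out).
Applying K to premise 8 (O(log_out -> report_dossier)) and O(log_out) yields O(report_dossier).
With premise 2, O(report_dossier -> ¬sound_alarm), the K-axiom yields O(¬sound_alarm).
The contrapositive of premise 5 (O(¬timestamp_amendment -> sound_alarm)) is O(¬sound_alarm -> timestamp_amendment), and O(¬sound_alarm) is already established, so O(timestamp_amendment).
Premises 1, 6, 10, 12 do not contribute to this derivation.
Hence timestamp_amendment is obligatory.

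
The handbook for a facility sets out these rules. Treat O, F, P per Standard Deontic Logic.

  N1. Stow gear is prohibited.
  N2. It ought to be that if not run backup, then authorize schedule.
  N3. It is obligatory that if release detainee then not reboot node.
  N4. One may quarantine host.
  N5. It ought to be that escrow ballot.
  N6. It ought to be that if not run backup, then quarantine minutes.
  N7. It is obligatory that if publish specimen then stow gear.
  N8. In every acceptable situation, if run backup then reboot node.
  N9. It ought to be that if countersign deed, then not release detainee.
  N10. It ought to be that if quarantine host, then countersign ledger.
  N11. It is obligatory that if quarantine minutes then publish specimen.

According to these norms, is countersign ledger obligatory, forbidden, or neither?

Premise 10 is O(quarantine_host → countersign_ledger), but O(quarantine_host) is not derivable from the premises (the permission P(quarantine_host) asserts only ¬O(¬quarantine_host), not O(quarantine_host)), so it does not yield O(countersign_ledger).
No premise or chain of K-axiom applications forces O(countersign_ledger), and none forces O(¬countersign_ledger). So countersign_ledger is neither obligatory nor forbidden under these norms.

Neither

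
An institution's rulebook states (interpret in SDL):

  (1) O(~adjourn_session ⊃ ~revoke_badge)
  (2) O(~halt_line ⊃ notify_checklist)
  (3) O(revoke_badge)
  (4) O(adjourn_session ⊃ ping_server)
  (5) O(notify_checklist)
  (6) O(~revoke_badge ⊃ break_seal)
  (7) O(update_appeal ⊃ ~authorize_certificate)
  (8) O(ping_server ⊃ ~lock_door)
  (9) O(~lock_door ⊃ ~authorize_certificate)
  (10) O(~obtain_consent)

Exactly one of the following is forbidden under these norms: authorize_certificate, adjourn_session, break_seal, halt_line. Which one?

From premise 3 we have O(revoke_badge).
Premise 1 is O(~adjourn_session ⊃ ~revoke_badge); contrapositively O(revoke_badge ⊃ adjourn_session). Since O(revoke_badge) holds, K gives O(adjourn_session).
Applying K to premise 4 (O(adjourn_session ⊃ ping_server)) and O(adjourn_session) yields O(ping_server).
Applying K to premise 8 (O(ping_server ⊃ ~lock_door)) and O(ping_server) yields O(~lock_door).
Applying K to premise 9 (O(~lock_door ⊃ ~authorize_certificate)) and O(~lock_door) yields O(~authorize_certificate).
So O(~authorize_certificate) holds, i.e. authorize_certificate is forbidden. None of the other listed options is forbidden under the premises.

authorize_certificate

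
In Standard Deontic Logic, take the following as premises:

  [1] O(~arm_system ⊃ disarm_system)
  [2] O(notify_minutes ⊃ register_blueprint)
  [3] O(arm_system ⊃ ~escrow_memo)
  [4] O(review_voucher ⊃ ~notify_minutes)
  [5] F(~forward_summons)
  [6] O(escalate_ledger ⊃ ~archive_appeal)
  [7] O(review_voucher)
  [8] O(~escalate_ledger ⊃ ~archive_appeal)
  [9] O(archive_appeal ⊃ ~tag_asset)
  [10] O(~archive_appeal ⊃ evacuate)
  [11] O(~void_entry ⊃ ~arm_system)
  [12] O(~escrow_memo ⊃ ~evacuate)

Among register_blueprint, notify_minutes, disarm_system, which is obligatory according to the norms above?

disarm_system

Premises 8 and 6 cover both cases: O(~escalate_ledger ⊃ ~archive_appeal) and O(escalate_ledger ⊃ ~archive_appeal). Since ~escalate_ledger ∨ escalate_ledger is a tautology, O(~archive_appeal) follows.
Applying K to premise 10 (O(~archive_appeal ⊃ evacuate)) and O(~archive_appeal) yields O(evacuate).
Premise 12 is O(~escrow_memo ⊃ ~evacuate); contrapositively O(evacuate ⊃ escrow_memo). Since O(evacuate) holds, K gives O(escrow_memo).
Premise 3, O(arm_system ⊃ ~escrow_memo), contraposes to O(escrow_memo ⊃ ~arm_system); with O(escrow_memo) we get O(~arm_system).
With premise 1, O(~arm_system ⊃ disarm_system), the K-axiom yields O(disarm_system).
So O(disarm_system) holds — disarm_system is obligatory. None of the other listed options is made obligatory by any chain of premises.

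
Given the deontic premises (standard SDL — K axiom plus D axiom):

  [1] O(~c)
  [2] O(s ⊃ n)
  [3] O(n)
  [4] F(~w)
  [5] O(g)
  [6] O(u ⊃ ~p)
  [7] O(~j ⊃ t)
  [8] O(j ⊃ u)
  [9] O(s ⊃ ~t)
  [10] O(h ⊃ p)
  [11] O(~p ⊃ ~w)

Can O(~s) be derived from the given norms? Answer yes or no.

Yes

Premise 4 is F(~w), i.e. O(w).
The contrapositive of premise 11 (O(~p ⊃ ~w)) is O(w ⊃ p), and O(w) is already established, so O(p).
Premise 6, O(u ⊃ ~p), contraposes to O(p ⊃ ~u); with O(p) we get O(~u).
Premise 8 is O(j ⊃ u); contrapositively O(~u ⊃ ~j). Since O(~u) holds, K gives O(~j).
From O(~j) and premise 7, O(~j ⊃ t), we obtain O(t).
Premise 9 is O(s ⊃ ~t); contrapositively O(t ⊃ ~s). Since O(t) holds, K gives O(~s).
Premises 1, 2, 3, 5, 10 do not contribute to this derivation.
So O(~s) follows.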